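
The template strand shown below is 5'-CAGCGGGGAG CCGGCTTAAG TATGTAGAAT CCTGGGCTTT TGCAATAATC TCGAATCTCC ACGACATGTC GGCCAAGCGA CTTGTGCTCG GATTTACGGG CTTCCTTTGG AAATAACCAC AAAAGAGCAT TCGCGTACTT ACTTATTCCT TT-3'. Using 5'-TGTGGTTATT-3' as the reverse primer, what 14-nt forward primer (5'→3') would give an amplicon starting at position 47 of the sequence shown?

The reverse primer's reverse complement AATAACCACA matches the template at positions 112–121; the product starts at position 47.
The forward primer is identical to the top strand over positions 47–60: AATCTCGAATCTCC.

5'-AATCTCGAATCTCC-3'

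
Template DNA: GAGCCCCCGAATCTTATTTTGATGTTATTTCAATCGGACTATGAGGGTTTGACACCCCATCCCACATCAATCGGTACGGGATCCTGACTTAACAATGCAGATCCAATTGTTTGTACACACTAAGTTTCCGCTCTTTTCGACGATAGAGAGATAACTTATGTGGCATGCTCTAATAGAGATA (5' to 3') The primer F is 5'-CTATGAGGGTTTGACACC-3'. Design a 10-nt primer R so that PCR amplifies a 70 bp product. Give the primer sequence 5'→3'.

The forward primer binds at positions 39–56, so a 70 bp product ends at position 39 + 70 − 1 = 108.
The reverse primer anneals to the top strand over positions 99–108, i.e. to AGATCCAATT.
Its sequence written 5'→3' is the reverse complement: AATTGGATCT.

5'-AATTGGATCT-3'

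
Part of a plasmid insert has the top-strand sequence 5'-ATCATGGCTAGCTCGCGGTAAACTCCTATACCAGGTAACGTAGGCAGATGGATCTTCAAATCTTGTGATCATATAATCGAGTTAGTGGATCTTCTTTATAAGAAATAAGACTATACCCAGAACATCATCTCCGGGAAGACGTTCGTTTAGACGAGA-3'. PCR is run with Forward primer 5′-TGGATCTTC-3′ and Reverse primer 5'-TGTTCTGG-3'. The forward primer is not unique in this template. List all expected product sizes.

76 bp, 39 bp

The forward primer TGGATCTTC matches the top strand at positions 49–57, 86–94.
The reverse primer's reverse complement is CCAGAACA, matching at positions 117–124.
Each forward site pairs with the reverse site to give a product ending at position 124: sizes 76, 39 bp.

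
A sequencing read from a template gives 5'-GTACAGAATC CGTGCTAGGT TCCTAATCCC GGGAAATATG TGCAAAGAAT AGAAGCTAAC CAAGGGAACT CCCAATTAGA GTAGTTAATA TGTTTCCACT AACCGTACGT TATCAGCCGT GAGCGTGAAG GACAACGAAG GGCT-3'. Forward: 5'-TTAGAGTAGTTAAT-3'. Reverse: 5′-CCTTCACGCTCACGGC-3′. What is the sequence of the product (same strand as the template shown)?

Scanning the template, TTAGAGTAGTTAAT occurs at positions 76–89; this primer anneals to the bottom strand there with its 3' end pointing downstream.
Taking the reverse complement of CCTTCACGCTCACGGC gives GCCGTGAGCGTGAAGG, found at positions 116–131 on the template; the primer anneals here to the top strand with its 3' end pointing upstream.
The product is the template from position 76 through 131 (56 bp).

5'-TTAGAGTAGTTAATATGTTTCCACTAACCGTACGTTATCAGCCGTGAGCGTGAAGG-3'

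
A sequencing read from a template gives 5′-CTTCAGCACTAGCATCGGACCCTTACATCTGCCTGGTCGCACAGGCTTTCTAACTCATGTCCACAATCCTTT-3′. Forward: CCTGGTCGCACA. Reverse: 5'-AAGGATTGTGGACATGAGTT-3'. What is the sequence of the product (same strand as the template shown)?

5'-CCTGGTCGCACAGGCTTTCTAACTCATGTCCACAATCCTT-3'

Scanning the template, CCTGGTCGCACA occurs at positions 32–43; this primer anneals to the bottom strand there with its 3' end pointing downstream.
Taking the reverse complement of AAGGATTGTGGACATGAGTT gives AACTCATGTCCACAATCCTT, found at positions 52–71 on the template; the primer anneals here to the top strand with its 3' end pointing upstream.
The product is the template from position 32 through 71 (40 bp).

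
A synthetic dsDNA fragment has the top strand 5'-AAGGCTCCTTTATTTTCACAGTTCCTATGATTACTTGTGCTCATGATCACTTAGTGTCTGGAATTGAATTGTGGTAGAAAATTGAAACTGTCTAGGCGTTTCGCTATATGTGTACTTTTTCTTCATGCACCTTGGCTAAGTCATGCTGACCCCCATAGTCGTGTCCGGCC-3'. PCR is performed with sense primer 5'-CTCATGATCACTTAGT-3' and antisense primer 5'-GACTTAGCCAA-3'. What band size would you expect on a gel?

Forward primer CTCATGATCACTTAGT is found on the top strand at positions 40–55.
Taking the reverse complement of GACTTAGCCAA gives TTGGCTAAGTC, found at positions 132–142 on the template; the primer anneals here to the top strand with its 3' end pointing upstream.
Product length = (reverse-primer end) − (forward-primer start) + 1 = 142 − 40 + 1 = 103 bp.

103 bp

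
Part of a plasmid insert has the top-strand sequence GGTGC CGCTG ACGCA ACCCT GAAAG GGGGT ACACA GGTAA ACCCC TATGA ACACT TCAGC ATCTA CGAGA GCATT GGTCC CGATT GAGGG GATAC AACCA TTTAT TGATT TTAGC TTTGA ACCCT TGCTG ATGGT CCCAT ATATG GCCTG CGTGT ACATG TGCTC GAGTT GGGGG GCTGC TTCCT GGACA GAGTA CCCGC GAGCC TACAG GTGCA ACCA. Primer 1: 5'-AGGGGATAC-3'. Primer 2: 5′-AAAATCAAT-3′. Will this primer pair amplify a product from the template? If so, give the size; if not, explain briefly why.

Yes — a 26 bp product.

Primer 1 (AGGGGATAC) matches the top strand at positions 87–95; it acts as a forward primer.
Primer 2's reverse complement is ATTGATTTT, matching the top strand at positions 104–112; it acts as a reverse primer.
The 3' ends face each other across positions 87–112, giving a 26 bp product.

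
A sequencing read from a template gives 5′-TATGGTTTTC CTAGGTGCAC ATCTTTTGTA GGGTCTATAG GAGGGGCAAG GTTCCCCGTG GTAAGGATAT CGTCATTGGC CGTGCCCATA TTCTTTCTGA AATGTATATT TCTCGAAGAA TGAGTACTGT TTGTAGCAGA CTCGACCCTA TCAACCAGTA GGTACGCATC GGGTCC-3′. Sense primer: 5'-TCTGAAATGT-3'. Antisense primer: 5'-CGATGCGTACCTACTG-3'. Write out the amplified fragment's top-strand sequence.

5'-TCTGAAATGTATATTTCTCGAAGAATGAGTACTGTTTGTAGCAGACTCGACCCTATCAACCAGTAGGTACGCATCG-3'

Scanning the template, TCTGAAATGT occurs at positions 96–105; this primer anneals to the bottom strand there with its 3' end pointing downstream.
The reverse primer's reverse complement is CAGTAGGTACGCATCG, which matches the template at positions 156–171.
The product is the template from position 96 through 171 (76 bp).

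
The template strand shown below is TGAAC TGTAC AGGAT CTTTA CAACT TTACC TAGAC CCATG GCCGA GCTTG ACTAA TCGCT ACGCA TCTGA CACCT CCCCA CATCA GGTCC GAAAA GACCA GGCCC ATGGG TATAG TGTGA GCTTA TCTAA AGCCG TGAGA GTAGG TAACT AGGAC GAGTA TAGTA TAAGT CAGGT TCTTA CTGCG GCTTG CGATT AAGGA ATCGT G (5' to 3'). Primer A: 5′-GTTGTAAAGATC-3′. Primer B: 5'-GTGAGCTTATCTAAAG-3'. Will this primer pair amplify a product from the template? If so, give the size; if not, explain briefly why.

No product — the primers' 3' ends point away from each other.

Primer A (GTTGTAAAGATC) has reverse complement GATCTTTACAAC, which matches the top strand at positions 13–24; primer A anneals to the top strand there with its 3' end pointing upstream toward position 13.
Primer B (GTGAGCTTATCTAAAG) matches the top strand directly at positions 117–132; it anneals to the bottom strand with its 3' end pointing downstream toward position 132.
The 3' ends diverge (primer A extends toward position 1, primer B toward position 206), so the primers never converge on a shared product.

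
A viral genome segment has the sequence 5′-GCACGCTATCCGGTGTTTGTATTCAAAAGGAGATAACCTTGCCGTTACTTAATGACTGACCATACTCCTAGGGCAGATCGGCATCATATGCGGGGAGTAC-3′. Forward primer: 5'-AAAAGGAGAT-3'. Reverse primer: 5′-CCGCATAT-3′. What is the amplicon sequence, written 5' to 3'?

The forward primer matches the template at positions 25–34.
The reverse primer's reverse complement is ATATGCGG, which matches the template at positions 86–93.
The product is the template from position 25 through 93 (69 bp).

5'-AAAAGGAGATAACCTTGCCGTTACTTAATGACTGACCATACTCCTAGGGCAGATCGGCATCATATGCGG-3'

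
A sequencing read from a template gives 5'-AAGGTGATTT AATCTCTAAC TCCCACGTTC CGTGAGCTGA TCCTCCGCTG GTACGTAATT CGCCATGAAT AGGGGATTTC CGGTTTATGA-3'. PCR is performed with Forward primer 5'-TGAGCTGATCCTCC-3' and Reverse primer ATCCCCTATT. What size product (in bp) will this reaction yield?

Scanning the template, TGAGCTGATCCTCC occurs at positions 33–46; this primer anneals to the bottom strand there with its 3' end pointing downstream.
Reverse complement of the reverse primer: AATAGGGGAT. This occurs on the top strand at positions 68–77.
Amplicon spans positions 33–77: 45 bp.

45 bp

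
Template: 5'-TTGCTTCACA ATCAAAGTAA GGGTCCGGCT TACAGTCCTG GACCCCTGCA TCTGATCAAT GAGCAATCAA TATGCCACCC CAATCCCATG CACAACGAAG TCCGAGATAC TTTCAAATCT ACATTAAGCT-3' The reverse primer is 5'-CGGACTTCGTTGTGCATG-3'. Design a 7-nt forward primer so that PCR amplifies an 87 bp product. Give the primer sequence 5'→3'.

5'-TAAGGGT-3'

The reverse primer's reverse complement CATGCACAACGAAGTCCG matches the template at positions 87–104, so the product ends at position 104.
An 87 bp product then starts at position 104 − 87 + 1 = 18.
The forward primer is identical to the top strand there: TAAGGGT.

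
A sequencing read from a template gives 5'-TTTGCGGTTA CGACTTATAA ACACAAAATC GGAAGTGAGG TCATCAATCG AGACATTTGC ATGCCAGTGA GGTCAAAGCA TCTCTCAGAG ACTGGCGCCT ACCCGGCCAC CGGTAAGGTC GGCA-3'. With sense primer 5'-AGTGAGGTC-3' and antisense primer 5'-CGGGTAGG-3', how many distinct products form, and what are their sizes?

The forward primer AGTGAGGTC matches the top strand at positions 34–42, 66–74.
The reverse primer's reverse complement is CCTACCCG, matching at positions 98–105.
Each forward site pairs with the reverse site to give a product ending at position 105: sizes 72, 40 bp.

Two products: 72 bp, 40 bp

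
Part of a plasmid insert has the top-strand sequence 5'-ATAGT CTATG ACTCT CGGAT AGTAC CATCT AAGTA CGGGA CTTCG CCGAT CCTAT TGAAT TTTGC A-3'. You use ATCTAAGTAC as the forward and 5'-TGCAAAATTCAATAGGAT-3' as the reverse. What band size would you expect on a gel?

40 bp

Forward primer ATCTAAGTAC is found on the top strand at positions 27–36.
Taking the reverse complement of TGCAAAATTCAATAGGAT gives ATCCTATTGAATTTTGCA, found at positions 49–66 on the template; the primer anneals here to the top strand with its 3' end pointing upstream.
Product length = (reverse-primer end) − (forward-primer start) + 1 = 66 − 27 + 1 = 40 bp.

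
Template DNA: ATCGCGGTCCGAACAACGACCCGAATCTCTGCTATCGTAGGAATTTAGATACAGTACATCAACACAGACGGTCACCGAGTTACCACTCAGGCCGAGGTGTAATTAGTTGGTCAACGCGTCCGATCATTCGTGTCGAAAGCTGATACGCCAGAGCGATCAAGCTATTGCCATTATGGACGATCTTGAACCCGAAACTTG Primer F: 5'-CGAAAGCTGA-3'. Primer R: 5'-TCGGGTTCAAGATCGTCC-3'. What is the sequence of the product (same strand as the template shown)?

5'-CGAAAGCTGATACGCCAGAGCGATCAAGCTATTGCCATTATGGACGATCTTGAACCCGA-3'

Scanning the template, CGAAAGCTGA occurs at positions 134–143; this primer anneals to the bottom strand there with its 3' end pointing downstream.
Taking the reverse complement of TCGGGTTCAAGATCGTCC gives GGACGATCTTGAACCCGA, found at positions 175–192 on the template; the primer anneals here to the top strand with its 3' end pointing upstream.
The product is the template from position 134 through 192 (59 bp).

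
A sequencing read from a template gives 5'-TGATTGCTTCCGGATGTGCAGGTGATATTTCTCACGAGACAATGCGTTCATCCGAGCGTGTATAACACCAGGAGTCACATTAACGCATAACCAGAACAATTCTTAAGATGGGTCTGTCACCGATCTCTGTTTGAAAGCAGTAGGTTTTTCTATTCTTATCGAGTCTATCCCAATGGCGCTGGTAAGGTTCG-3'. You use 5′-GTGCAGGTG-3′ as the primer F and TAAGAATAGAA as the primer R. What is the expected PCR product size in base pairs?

The forward primer matches the template at positions 16–24.
The reverse primer's reverse complement is TTCTATTCTTA, which matches the template at positions 148–158.
Product length = (reverse-primer end) − (forward-primer start) + 1 = 158 − 16 + 1 = 143 bp.

143 bp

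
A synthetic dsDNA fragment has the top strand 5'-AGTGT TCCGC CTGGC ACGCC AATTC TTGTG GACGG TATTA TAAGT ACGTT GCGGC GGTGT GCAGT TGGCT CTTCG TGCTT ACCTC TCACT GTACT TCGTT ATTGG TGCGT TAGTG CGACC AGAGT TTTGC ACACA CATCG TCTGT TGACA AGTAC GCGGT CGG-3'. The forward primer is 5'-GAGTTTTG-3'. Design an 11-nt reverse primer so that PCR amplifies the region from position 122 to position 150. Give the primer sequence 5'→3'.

The product's 3' end on the top strand is position 150.
The reverse primer anneals to the top strand over positions 140–150, i.e. to GTCTGTTGACA.
Its sequence written 5'→3' is the reverse complement: TGTCAACAGAC.

5'-TGTCAACAGAC-3'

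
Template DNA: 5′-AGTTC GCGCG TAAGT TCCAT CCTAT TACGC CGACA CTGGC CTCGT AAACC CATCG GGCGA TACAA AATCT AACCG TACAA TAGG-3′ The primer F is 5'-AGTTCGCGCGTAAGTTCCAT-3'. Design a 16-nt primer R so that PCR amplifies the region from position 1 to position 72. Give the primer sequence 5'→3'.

The product's 3' end on the top strand is position 72.
The reverse primer anneals to the top strand over positions 57–72, i.e. to GCGATACAAAATCTAA.
Its sequence written 5'→3' is the reverse complement: TTAGATTTTGTATCGC.

5'-TTAGATTTTGTATCGC-3'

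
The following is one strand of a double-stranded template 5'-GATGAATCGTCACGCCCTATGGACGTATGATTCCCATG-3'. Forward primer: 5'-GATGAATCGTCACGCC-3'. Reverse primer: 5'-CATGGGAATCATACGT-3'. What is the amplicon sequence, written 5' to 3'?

5'-GATGAATCGTCACGCCCTATGGACGTATGATTCCCATG-3'

Forward primer GATGAATCGTCACGCC is found on the top strand at positions 1–16.
Reverse complement of the reverse primer: ACGTATGATTCCCATG. This occurs on the top strand at positions 23–38.
The product is the template from position 1 through 38 (38 bp).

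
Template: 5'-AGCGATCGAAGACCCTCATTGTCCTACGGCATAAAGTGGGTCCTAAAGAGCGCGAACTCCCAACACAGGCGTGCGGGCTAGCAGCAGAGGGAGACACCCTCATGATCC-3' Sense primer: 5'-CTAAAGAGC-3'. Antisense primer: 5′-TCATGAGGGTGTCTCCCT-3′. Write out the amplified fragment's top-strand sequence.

5'-CTAAAGAGCGCGAACTCCCAACACAGGCGTGCGGGCTAGCAGCAGAGGGAGACACCCTCATGA-3'

Forward primer CTAAAGAGC is found on the top strand at positions 43–51.
Taking the reverse complement of TCATGAGGGTGTCTCCCT gives AGGGAGACACCCTCATGA, found at positions 88–105 on the template; the primer anneals here to the top strand with its 3' end pointing upstream.
The product is the template from position 43 through 105 (63 bp).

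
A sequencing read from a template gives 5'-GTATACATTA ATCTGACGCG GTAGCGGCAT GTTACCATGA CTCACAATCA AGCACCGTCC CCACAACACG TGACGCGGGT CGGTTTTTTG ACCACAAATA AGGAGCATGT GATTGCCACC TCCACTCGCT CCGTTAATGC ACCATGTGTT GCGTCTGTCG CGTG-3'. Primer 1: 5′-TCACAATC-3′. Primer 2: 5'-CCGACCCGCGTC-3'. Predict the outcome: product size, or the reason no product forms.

Primer 1 (TCACAATC) matches the top strand at positions 42–49; it acts as a forward primer.
Primer 2's reverse complement is GACGCGGGTCGG, matching the top strand at positions 72–83; it acts as a reverse primer.
The 3' ends face each other across positions 42–83, giving a 42 bp product.

Yes — a 42 bp product.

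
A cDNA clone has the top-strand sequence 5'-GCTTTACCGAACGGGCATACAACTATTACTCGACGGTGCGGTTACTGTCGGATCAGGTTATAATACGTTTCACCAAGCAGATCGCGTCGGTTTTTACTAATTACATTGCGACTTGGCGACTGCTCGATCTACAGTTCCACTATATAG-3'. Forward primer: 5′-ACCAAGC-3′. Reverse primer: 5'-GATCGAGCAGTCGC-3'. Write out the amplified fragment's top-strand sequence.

5'-ACCAAGCAGATCGCGTCGGTTTTTACTAATTACATTGCGACTTGGCGACTGCTCGATC-3'

Scanning the template, ACCAAGC occurs at positions 72–78; this primer anneals to the bottom strand there with its 3' end pointing downstream.
The reverse primer's reverse complement is GCGACTGCTCGATC, which matches the template at positions 116–129.
The product is the template from position 72 through 129 (58 bp).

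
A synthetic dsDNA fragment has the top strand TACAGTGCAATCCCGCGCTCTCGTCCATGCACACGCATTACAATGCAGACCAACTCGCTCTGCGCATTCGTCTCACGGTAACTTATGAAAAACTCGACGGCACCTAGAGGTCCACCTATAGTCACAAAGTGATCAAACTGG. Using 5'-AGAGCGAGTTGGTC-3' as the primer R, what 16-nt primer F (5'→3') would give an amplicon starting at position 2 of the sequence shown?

5'-ACAGTGCAATCCCGCG-3'

The reverse primer's reverse complement GACCAACTCGCTCT matches the template at positions 48–61; the product starts at position 2.
The forward primer is identical to the top strand over positions 2–17: ACAGTGCAATCCCGCG.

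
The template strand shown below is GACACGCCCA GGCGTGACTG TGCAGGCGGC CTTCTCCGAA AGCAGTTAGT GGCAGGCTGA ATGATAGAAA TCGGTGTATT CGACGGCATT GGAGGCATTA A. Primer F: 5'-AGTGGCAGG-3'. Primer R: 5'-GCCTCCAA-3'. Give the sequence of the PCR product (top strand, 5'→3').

5'-AGTGGCAGGCTGAATGATAGAAATCGGTGTATTCGACGGCATTGGAGGC-3'

Scanning the template, AGTGGCAGG occurs at positions 48–56; this primer anneals to the bottom strand there with its 3' end pointing downstream.
Reverse complement of the reverse primer: TTGGAGGC. This occurs on the top strand at positions 89–96.
The product is the template from position 48 through 96 (49 bp).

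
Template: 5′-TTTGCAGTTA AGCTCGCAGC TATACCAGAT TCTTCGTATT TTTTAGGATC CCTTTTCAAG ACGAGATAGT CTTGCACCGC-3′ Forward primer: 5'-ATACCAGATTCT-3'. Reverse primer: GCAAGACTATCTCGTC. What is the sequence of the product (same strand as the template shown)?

5'-ATACCAGATTCTTCGTATTTTTTAGGATCCCTTTTCAAGACGAGATAGTCTTGC-3'

Forward primer ATACCAGATTCT is found on the top strand at positions 22–33.
Taking the reverse complement of GCAAGACTATCTCGTC gives GACGAGATAGTCTTGC, found at positions 60–75 on the template; the primer anneals here to the top strand with its 3' end pointing upstream.
The product is the template from position 22 through 75 (54 bp).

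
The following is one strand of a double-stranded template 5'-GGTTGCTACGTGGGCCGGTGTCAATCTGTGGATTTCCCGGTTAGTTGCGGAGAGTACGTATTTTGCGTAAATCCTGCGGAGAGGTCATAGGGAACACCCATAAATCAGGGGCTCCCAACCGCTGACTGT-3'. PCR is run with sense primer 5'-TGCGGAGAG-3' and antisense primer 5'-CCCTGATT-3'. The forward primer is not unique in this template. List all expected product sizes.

The forward primer TGCGGAGAG matches the top strand at positions 46–54, 75–83.
The reverse primer's reverse complement is AATCAGGG, matching at positions 103–110.
Each forward site pairs with the reverse site to give a product ending at position 110: sizes 65, 36 bp.

65 bp, 36 bp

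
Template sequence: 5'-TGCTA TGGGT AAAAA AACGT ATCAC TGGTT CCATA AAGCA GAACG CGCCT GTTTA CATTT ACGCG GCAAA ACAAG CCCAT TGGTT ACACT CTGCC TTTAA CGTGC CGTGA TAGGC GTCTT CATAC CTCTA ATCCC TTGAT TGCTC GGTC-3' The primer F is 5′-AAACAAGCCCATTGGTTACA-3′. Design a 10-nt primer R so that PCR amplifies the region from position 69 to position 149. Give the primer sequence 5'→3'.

The product's 3' end on the top strand is position 149.
The reverse primer anneals to the top strand over positions 140–149, i.e. to TTGCTCGGTC.
Its sequence written 5'→3' is the reverse complement: GACCGAGCAA.

5'-GACCGAGCAA-3'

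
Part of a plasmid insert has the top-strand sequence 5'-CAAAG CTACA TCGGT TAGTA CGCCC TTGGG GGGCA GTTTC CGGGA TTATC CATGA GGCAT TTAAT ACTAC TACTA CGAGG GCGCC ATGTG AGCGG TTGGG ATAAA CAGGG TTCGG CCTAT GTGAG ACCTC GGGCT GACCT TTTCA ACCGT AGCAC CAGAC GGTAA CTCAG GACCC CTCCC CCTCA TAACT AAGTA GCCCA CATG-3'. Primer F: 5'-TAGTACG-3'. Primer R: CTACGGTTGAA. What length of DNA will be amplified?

137 bp

Scanning the template, TAGTACG occurs at positions 16–22; this primer anneals to the bottom strand there with its 3' end pointing downstream.
Taking the reverse complement of CTACGGTTGAA gives TTCAACCGTAG, found at positions 142–152 on the template; the primer anneals here to the top strand with its 3' end pointing upstream.
Product length = (reverse-primer end) − (forward-primer start) + 1 = 152 − 16 + 1 = 137 bp.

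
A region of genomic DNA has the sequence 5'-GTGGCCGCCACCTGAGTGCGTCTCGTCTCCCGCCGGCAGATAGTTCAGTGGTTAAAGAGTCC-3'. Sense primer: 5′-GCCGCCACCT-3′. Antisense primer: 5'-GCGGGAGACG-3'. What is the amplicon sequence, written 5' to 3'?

5'-GCCGCCACCTGAGTGCGTCTCGTCTCCCGC-3'

Scanning the template, GCCGCCACCT occurs at positions 4–13; this primer anneals to the bottom strand there with its 3' end pointing downstream.
The reverse primer's reverse complement is CGTCTCCCGC, which matches the template at positions 24–33.
The product is the template from position 4 through 33 (30 bp).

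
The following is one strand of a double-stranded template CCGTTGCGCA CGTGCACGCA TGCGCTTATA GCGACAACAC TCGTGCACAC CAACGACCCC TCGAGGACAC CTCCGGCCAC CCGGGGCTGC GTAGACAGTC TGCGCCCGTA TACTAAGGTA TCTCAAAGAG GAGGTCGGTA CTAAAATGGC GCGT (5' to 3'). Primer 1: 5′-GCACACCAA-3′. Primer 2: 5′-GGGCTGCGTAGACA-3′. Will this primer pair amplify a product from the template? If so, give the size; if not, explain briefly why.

Primer 1 (GCACACCAA) matches the top strand at positions 45–53 (3' end points downstream).
Primer 2 (GGGCTGCGTAGACA) also matches the top strand directly, at positions 84–97 — its reverse complement TGTCTACGCAGCCC is not present.
Both primers anneal to the bottom strand with 3' ends pointing the same way, so neither can prime synthesis back toward the other.

No product — both primers anneal to the same strand and extend in the same direction.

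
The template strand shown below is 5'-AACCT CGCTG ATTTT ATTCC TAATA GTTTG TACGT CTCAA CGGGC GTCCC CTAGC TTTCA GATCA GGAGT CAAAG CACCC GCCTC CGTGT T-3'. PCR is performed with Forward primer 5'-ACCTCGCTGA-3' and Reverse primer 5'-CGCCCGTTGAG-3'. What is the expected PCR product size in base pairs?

Forward primer ACCTCGCTGA is found on the top strand at positions 2–11.
Taking the reverse complement of CGCCCGTTGAG gives CTCAACGGGCG, found at positions 36–46 on the template; the primer anneals here to the top strand with its 3' end pointing upstream.
The product runs from position 2 to position 46, so its length is 46 − 2 + 1 = 45 bp.

45 bp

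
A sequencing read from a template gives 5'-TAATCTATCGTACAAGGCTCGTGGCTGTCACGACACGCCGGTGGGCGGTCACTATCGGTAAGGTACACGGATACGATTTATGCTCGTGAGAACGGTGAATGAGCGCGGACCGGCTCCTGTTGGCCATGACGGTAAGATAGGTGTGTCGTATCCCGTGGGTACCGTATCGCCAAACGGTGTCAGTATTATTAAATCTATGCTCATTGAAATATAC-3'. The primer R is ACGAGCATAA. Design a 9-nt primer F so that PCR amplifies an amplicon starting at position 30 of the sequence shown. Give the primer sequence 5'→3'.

The reverse primer's reverse complement TTATGCTCGT matches the template at positions 78–87; the product starts at position 30.
The forward primer is identical to the top strand over positions 30–38: ACGACACGC.

5'-ACGACACGC-3'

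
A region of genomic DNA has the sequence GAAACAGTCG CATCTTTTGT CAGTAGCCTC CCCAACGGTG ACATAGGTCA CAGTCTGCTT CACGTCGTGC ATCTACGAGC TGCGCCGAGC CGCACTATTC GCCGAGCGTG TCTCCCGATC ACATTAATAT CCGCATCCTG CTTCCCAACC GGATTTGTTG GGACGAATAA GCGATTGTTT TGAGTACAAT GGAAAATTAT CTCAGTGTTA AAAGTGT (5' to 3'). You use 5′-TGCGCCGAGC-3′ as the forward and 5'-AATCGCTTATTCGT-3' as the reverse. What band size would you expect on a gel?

96 bp

Scanning the template, TGCGCCGAGC occurs at positions 81–90; this primer anneals to the bottom strand there with its 3' end pointing downstream.
The reverse primer's reverse complement is ACGAATAAGCGATT, which matches the template at positions 163–176.
Product length = (reverse-primer end) − (forward-primer start) + 1 = 176 − 81 + 1 = 96 bp.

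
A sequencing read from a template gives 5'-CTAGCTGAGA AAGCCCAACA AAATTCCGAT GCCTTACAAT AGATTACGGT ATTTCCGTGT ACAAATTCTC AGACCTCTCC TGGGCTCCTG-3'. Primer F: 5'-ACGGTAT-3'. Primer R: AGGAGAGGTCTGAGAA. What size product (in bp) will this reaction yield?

36 bp

Scanning the template, ACGGTAT occurs at positions 46–52; this primer anneals to the bottom strand there with its 3' end pointing downstream.
Taking the reverse complement of AGGAGAGGTCTGAGAA gives TTCTCAGACCTCTCCT, found at positions 66–81 on the template; the primer anneals here to the top strand with its 3' end pointing upstream.
Amplicon spans positions 46–81: 36 bp.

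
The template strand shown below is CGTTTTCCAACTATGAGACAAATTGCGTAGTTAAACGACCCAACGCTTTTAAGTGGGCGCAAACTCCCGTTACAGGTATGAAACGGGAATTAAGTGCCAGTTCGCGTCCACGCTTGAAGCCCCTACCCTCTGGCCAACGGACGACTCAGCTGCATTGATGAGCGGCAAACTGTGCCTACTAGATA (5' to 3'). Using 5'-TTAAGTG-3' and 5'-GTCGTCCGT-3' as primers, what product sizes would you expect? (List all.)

97 bp, 56 bp

The forward primer TTAAGTG matches the top strand at positions 49–55, 90–96.
The reverse primer's reverse complement is ACGGACGAC, matching at positions 137–145.
Each forward site pairs with the reverse site to give a product ending at position 145: sizes 97, 56 bp.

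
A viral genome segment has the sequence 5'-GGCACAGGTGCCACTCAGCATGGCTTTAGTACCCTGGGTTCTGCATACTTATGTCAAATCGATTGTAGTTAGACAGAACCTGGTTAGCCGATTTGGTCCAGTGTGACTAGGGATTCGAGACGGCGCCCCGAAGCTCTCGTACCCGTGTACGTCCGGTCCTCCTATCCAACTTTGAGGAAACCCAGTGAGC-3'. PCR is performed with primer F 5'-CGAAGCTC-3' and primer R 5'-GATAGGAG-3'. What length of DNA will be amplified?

Scanning the template, CGAAGCTC occurs at positions 129–136; this primer anneals to the bottom strand there with its 3' end pointing downstream.
The reverse primer's reverse complement is CTCCTATC, which matches the template at positions 159–166.
Product length = (reverse-primer end) − (forward-primer start) + 1 = 166 − 129 + 1 = 38 bp.

38 bp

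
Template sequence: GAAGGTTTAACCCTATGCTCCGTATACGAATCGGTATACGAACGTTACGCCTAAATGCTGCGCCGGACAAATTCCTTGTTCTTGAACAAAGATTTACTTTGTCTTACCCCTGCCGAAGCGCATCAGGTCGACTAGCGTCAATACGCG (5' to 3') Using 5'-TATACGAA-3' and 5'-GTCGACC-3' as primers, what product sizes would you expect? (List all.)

The forward primer TATACGAA matches the top strand at positions 23–30, 35–42.
The reverse primer's reverse complement is GGTCGAC, matching at positions 126–132.
Each forward site pairs with the reverse site to give a product ending at position 132: sizes 110, 98 bp.

110 bp, 98 bp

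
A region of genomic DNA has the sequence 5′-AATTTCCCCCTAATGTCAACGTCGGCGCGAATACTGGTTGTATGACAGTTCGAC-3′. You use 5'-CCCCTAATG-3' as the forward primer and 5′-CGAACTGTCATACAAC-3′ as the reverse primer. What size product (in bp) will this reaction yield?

The forward primer matches the template at positions 7–15.
The reverse primer's reverse complement is GTTGTATGACAGTTCG, which matches the template at positions 37–52.
Product length = (reverse-primer end) − (forward-primer start) + 1 = 52 − 7 + 1 = 46 bp.

46 bp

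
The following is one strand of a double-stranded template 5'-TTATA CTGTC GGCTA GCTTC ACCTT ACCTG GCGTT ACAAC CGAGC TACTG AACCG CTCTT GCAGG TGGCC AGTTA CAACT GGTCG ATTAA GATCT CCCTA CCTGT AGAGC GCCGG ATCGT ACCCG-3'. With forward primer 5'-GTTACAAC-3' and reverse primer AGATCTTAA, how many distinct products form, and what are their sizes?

Two products: 63 bp, 24 bp

The forward primer GTTACAAC matches the top strand at positions 33–40, 72–79.
The reverse primer's reverse complement is TTAAGATCT, matching at positions 87–95.
Each forward site pairs with the reverse site to give a product ending at position 95: sizes 63, 24 bp.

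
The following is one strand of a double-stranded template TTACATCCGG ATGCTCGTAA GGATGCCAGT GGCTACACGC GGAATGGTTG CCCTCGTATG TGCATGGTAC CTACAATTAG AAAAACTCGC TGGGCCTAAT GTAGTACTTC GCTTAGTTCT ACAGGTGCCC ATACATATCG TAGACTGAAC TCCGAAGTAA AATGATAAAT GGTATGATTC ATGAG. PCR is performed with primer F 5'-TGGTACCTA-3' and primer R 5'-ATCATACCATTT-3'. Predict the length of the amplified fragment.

114 bp

Forward primer TGGTACCTA is found on the top strand at positions 65–73.
The reverse primer's reverse complement is AAATGGTATGAT, which matches the template at positions 167–178.
The product runs from position 65 to position 178, so its length is 178 − 65 + 1 = 114 bp.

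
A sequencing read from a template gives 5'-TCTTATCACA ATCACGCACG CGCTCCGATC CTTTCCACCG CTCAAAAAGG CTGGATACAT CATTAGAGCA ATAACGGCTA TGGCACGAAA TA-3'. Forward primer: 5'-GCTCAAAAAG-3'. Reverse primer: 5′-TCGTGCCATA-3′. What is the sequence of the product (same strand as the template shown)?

5'-GCTCAAAAAGGCTGGATACATCATTAGAGCAATAACGGCTATGGCACGA-3'

Scanning the template, GCTCAAAAAG occurs at positions 40–49; this primer anneals to the bottom strand there with its 3' end pointing downstream.
The reverse primer's reverse complement is TATGGCACGA, which matches the template at positions 79–88.
The product is the template from position 40 through 88 (49 bp).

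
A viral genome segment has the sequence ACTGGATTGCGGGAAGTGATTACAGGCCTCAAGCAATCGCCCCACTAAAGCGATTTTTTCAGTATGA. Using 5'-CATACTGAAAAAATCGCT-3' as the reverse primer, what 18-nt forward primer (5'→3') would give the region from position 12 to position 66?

5'-GGAAGTGATTACAGGCCT-3'

The reverse primer's reverse complement AGCGATTTTTTCAGTATG matches the template at positions 49–66; the product starts at position 12.
The forward primer is identical to the top strand over positions 12–29: GGAAGTGATTACAGGCCT.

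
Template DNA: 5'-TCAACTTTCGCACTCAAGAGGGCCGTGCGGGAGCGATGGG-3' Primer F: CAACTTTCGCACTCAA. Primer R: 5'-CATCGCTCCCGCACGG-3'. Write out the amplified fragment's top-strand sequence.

Forward primer CAACTTTCGCACTCAA is found on the top strand at positions 2–17.
The reverse primer's reverse complement is CCGTGCGGGAGCGATG, which matches the template at positions 23–38.
The product is the template from position 2 through 38 (37 bp).

5'-CAACTTTCGCACTCAAGAGGGCCGTGCGGGAGCGATG-3'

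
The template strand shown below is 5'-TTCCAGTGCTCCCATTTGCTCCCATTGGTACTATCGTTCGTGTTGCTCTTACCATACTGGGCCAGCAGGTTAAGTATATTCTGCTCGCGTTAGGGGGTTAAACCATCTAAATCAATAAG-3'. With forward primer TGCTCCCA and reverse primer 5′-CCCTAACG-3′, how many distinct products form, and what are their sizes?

The forward primer TGCTCCCA matches the top strand at positions 7–14, 17–24.
The reverse primer's reverse complement is CGTTAGGG, matching at positions 88–95.
Each forward site pairs with the reverse site to give a product ending at position 95: sizes 89, 79 bp.

Two products: 89 bp, 79 bp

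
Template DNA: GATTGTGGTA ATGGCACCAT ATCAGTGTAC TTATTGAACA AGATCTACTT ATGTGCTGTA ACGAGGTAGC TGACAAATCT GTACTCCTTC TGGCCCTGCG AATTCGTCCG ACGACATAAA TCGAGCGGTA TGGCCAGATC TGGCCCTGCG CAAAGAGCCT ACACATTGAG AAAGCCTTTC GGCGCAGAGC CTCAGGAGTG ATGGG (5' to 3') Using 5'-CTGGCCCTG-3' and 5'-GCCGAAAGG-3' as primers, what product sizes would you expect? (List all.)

94 bp, 44 bp

The forward primer CTGGCCCTG matches the top strand at positions 90–98, 140–148.
The reverse primer's reverse complement is CCTTTCGGC, matching at positions 175–183.
Each forward site pairs with the reverse site to give a product ending at position 183: sizes 94, 44 bp.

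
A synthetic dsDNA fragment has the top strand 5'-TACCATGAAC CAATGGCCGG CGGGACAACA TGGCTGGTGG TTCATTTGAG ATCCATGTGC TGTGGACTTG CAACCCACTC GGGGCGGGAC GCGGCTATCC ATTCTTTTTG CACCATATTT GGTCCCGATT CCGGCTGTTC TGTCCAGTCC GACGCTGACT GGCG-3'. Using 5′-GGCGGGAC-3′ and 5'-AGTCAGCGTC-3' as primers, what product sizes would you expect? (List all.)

142 bp, 78 bp

The forward primer GGCGGGAC matches the top strand at positions 19–26, 83–90.
The reverse primer's reverse complement is GACGCTGACT, matching at positions 151–160.
Each forward site pairs with the reverse site to give a product ending at position 160: sizes 142, 78 bp.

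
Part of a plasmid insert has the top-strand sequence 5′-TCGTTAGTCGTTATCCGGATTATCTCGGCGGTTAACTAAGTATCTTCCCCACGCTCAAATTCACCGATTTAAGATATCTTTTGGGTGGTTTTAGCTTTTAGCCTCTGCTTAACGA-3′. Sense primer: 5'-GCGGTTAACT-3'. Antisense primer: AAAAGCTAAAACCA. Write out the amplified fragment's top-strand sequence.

Forward primer GCGGTTAACT is found on the top strand at positions 28–37.
The reverse primer's reverse complement is TGGTTTTAGCTTTT, which matches the template at positions 86–99.
The product is the template from position 28 through 99 (72 bp).

5'-GCGGTTAACTAAGTATCTTCCCCACGCTCAAATTCACCGATTTAAGATATCTTTTGGGTGGTTTTAGCTTTT-3'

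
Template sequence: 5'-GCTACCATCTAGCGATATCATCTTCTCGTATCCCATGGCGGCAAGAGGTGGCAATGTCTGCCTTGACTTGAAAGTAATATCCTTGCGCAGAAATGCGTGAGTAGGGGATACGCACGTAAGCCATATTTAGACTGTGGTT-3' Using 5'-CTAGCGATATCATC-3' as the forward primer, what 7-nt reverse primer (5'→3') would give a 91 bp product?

The forward primer binds at positions 9–22, so a 91 bp product ends at position 9 + 91 − 1 = 99.
The reverse primer anneals to the top strand over positions 93–99, i.e. to ATGCGTG.
Its sequence written 5'→3' is the reverse complement: CACGCAT.

5'-CACGCAT-3'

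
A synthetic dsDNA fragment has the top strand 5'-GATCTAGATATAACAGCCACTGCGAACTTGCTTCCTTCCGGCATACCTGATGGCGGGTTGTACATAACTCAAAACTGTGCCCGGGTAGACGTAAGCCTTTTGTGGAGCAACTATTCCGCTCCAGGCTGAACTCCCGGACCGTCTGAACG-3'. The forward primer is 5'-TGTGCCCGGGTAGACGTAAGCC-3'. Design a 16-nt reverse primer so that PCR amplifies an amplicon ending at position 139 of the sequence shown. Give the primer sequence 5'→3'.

5'-GTCCGGGAGTTCAGCC-3'

The forward primer binds at positions 76–97; the product's 3' end on the top strand is position 139.
The reverse primer anneals to the top strand over positions 124–139, i.e. to GGCTGAACTCCCGGAC.
Its sequence written 5'→3' is the reverse complement: GTCCGGGAGTTCAGCC.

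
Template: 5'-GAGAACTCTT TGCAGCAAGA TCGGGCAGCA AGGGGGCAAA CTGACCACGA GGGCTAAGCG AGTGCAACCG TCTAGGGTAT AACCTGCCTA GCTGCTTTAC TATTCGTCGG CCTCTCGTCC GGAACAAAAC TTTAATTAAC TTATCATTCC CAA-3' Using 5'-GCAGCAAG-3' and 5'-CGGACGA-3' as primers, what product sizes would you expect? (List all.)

110 bp, 97 bp

The forward primer GCAGCAAG matches the top strand at positions 12–19, 25–32.
The reverse primer's reverse complement is TCGTCCG, matching at positions 115–121.
Each forward site pairs with the reverse site to give a product ending at position 121: sizes 110, 97 bp.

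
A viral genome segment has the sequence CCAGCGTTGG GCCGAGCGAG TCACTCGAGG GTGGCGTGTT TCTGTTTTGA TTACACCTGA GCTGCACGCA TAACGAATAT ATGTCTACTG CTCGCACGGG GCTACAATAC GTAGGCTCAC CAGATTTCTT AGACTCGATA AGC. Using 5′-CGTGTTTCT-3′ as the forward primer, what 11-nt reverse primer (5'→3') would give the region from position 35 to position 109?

The product's 3' end on the top strand is position 109.
The reverse primer anneals to the top strand over positions 99–109, i.e. to GGGCTACAATA.
Its sequence written 5'→3' is the reverse complement: TATTGTAGCCC.

5'-TATTGTAGCCC-3'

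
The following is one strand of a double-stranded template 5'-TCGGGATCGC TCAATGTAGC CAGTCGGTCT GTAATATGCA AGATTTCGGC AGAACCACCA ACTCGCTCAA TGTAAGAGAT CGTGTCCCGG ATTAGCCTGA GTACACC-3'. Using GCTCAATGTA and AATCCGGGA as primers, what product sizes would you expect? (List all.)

85 bp, 29 bp

The forward primer GCTCAATGTA matches the top strand at positions 9–18, 65–74.
The reverse primer's reverse complement is TCCCGGATT, matching at positions 85–93.
Each forward site pairs with the reverse site to give a product ending at position 93: sizes 85, 29 bp.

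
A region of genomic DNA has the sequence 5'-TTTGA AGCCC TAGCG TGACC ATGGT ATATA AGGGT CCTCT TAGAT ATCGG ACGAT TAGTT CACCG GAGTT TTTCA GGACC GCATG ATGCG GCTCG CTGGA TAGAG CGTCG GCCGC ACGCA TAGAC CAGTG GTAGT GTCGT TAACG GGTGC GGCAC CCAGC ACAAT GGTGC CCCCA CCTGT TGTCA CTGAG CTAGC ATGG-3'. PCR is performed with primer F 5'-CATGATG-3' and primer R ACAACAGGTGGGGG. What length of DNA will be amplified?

102 bp

Forward primer CATGATG is found on the top strand at positions 82–88.
The reverse primer's reverse complement is CCCCCACCTGTTGT, which matches the template at positions 170–183.
The product runs from position 82 to position 183, so its length is 183 − 82 + 1 = 102 bp.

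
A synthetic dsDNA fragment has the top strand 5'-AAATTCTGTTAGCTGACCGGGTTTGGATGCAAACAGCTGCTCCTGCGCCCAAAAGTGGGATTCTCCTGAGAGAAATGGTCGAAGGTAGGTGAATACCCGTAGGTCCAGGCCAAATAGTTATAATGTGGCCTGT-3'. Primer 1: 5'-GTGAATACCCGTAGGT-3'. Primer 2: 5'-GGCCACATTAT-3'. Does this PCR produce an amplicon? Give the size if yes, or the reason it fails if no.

Yes — a 42 bp product.

Primer 1 (GTGAATACCCGTAGGT) matches the top strand at positions 89–104; it acts as a forward primer.
Primer 2's reverse complement is ATAATGTGGCC, matching the top strand at positions 120–130; it acts as a reverse primer.
The 3' ends face each other across positions 89–130, giving a 42 bp product.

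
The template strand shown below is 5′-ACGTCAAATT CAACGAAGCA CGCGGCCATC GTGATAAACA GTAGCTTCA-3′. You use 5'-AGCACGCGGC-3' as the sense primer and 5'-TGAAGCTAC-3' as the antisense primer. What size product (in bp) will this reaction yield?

33 bp

Forward primer AGCACGCGGC is found on the top strand at positions 17–26.
Taking the reverse complement of TGAAGCTAC gives GTAGCTTCA, found at positions 41–49 on the template; the primer anneals here to the top strand with its 3' end pointing upstream.
The product runs from position 17 to position 49, so its length is 49 − 17 + 1 = 33 bp.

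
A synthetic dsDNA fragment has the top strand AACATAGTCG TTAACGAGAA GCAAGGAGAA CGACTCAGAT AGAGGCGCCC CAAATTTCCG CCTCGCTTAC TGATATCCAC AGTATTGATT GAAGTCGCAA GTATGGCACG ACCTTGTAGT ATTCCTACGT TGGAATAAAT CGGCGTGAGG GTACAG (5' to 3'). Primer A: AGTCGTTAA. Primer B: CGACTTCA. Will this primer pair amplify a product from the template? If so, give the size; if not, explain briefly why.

Primer A (AGTCGTTAA) matches the top strand at positions 6–14; it acts as a forward primer.
Primer B's reverse complement is TGAAGTCG, matching the top strand at positions 90–97; it acts as a reverse primer.
The 3' ends face each other across positions 6–97, giving a 92 bp product.

Yes — a 92 bp product.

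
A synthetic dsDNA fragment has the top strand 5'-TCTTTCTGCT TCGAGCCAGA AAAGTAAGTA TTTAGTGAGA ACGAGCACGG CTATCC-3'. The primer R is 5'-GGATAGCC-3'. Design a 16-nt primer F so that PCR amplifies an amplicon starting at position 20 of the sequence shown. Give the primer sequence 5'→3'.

The reverse primer's reverse complement GGCTATCC matches the template at positions 49–56; the product starts at position 20.
The forward primer is identical to the top strand over positions 20–35: AAAAGTAAGTATTTAG.

5'-AAAAGTAAGTATTTAG-3'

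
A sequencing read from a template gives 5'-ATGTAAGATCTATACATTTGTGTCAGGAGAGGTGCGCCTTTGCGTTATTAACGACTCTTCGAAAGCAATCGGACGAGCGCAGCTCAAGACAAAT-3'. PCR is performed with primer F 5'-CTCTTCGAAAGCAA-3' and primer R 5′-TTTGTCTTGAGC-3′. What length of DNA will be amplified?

Forward primer CTCTTCGAAAGCAA is found on the top strand at positions 55–68.
The reverse primer's reverse complement is GCTCAAGACAAA, which matches the template at positions 82–93.
The product runs from position 55 to position 93, so its length is 93 − 55 + 1 = 39 bp.

39 bp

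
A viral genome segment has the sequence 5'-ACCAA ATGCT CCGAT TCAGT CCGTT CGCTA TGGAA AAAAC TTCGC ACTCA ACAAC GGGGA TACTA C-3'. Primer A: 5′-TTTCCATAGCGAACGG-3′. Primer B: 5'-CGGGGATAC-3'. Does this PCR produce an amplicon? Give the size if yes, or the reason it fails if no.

No product — the primers' 3' ends point away from each other.

Primer A (TTTCCATAGCGAACGG) has reverse complement CCGTTCGCTATGGAAA, which matches the top strand at positions 21–36; primer A anneals to the top strand there with its 3' end pointing upstream toward position 21.
Primer B (CGGGGATAC) matches the top strand directly at positions 55–63; it anneals to the bottom strand with its 3' end pointing downstream toward position 63.
The 3' ends diverge (primer A extends toward position 1, primer B toward position 66), so the primers never converge on a shared product.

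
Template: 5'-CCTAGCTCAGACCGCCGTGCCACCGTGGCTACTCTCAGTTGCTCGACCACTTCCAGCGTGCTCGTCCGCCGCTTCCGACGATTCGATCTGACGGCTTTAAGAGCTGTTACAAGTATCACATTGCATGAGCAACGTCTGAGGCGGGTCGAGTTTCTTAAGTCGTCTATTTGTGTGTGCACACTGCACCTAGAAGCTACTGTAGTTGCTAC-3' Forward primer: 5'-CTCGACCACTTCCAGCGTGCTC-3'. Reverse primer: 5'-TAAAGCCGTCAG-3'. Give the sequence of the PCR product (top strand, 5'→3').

The forward primer matches the template at positions 42–63.
The reverse primer's reverse complement is CTGACGGCTTTA, which matches the template at positions 88–99.
The product is the template from position 42 through 99 (58 bp).

5'-CTCGACCACTTCCAGCGTGCTCGTCCGCCGCTTCCGACGATTCGATCTGACGGCTTTA-3'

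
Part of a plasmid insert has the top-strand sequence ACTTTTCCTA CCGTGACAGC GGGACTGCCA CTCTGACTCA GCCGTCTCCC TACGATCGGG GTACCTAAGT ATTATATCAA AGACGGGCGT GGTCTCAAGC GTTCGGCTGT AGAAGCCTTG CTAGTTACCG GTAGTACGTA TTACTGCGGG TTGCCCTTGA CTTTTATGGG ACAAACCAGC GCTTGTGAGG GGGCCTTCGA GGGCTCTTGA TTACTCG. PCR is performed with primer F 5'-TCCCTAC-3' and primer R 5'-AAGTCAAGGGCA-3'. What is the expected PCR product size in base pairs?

117 bp

Scanning the template, TCCCTAC occurs at positions 47–53; this primer anneals to the bottom strand there with its 3' end pointing downstream.
The reverse primer's reverse complement is TGCCCTTGACTT, which matches the template at positions 152–163.
Product length = (reverse-primer end) − (forward-primer start) + 1 = 163 − 47 + 1 = 117 bp.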